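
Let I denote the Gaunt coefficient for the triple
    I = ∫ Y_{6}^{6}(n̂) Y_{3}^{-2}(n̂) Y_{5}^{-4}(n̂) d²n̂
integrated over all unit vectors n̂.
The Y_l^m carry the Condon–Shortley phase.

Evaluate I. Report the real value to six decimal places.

0.207001

Rules hold: Σm=0, L=14 even, 3≤5≤9.
N = 13·7·11 = 1001
Δ = 4!·8!·2!/15! = 1/675675
Racah Σ t=1..3: t=1:−1/8640 t=2:+1/2304 t=3:−1/8640 = 7/34560
⇒ 3j(6 3 5; 0 0 0)² = 7/429, sgn -1
Racah Σ t=0..0: t=0:+1/967680 = 1/967680
⇒ 3j(6 3 5; 6 -2 -4)² = 3/91, sgn -1
4πI² = N·(3j₀)²·(3jₘ)² = 7/13
I = +1·√(0.538462/4π) = 0.20700098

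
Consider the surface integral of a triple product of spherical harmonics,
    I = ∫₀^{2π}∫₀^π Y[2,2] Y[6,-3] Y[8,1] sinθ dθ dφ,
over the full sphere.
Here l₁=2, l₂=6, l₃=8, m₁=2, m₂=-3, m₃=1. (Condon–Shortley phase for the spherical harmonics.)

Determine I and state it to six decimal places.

Rules hold: Σm=0, L=16 even, 4≤8≤8.
N = 5·13·17 = 1105
Δ = 0!·4!·12!/17! = 1/30940
Racah Σ t=0..0: t=0:+1/2073600 = 1/2073600
⇒ 3j(2 6 8; 0 0 0)² = 28/1105, sgn +1
Racah Σ t=0..0: t=0:+1/52254720 = 1/52254720
⇒ 3j(2 6 8; 2 -3 1)² = 1/884, sgn -1
4πI² = N·(3j₀)²·(3jₘ)² = 7/221
I = -1·√(0.0316742/4π) = -0.05020511

-0.050205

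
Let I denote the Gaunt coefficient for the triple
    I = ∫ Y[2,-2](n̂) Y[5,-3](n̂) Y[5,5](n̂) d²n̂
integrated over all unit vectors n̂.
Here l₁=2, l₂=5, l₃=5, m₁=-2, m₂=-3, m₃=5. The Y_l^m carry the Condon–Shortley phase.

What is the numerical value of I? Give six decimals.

0.088588

Checks pass: Σm=0; 12 even; l₃=5∈[3,7].
(2·2+1)(2·5+1)(2·5+1) = 605
Δ: 2! 2! 8! / 13! → 1/38610
sum: t=0:+1/2880 t=1:−1/576 t=2:+1/2880 = -1/960
3j²(2 5 5; 0 0 0) = Δ·Π!·Σ² = 10/429  (sign +1)
sum: t=2:+1/161280 = 1/161280
3j²(2 5 5; -2 -3 5) = Δ·Π!·Σ² = 1/143  (sign +1)
combine: 4πI² = 605·10/429·1/143 = 50/507
take √, sign +1: I = 0.08858824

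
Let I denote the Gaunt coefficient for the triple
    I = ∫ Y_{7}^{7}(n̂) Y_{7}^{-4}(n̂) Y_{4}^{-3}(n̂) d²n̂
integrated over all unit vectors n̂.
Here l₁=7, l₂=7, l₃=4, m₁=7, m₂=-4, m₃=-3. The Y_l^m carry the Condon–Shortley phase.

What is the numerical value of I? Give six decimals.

Rules hold: Σm=0, L=18 even, 0≤4≤14.
N = 15·15·9 = 2025
Δ = 10!·4!·4!/19! = 1/58198140
Racah Σ t=3..7: t=3:−1/17418240 t=4:+1/622080 t=5:−1/230400 t=6:+1/622080 t=7:−1/17418240 = -1/806400
⇒ 3j(7 7 4; 0 0 0)² = 2268/230945, sgn -1
Racah Σ t=0..0: t=0:+1/522547200 = 1/522547200
⇒ 3j(7 7 4; 7 -4 -3)² = 77/11628, sgn -1
4πI² = N·(3j₀)²·(3jₘ)² = 178605/1356277
I = +1·√(0.131688/4π) = 0.10236881

0.102369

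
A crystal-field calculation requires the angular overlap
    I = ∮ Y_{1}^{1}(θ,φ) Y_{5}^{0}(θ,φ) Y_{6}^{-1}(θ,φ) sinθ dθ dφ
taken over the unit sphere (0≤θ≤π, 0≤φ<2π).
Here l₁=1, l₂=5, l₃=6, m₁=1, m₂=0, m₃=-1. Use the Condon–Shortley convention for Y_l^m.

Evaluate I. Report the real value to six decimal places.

-0.187239

m-sum 0 ✓  L=12 even ✓  4≤6≤6 ✓
Π(2lᵢ+1) = 3×11×13 = 429
triangle coeff Δ(1,5,6) = 1/858
Σ_t [0,0]: t=0:+1/14400 = 1/14400
(3j)²=6/143 [(1 5 6; 0 0 0)], sign=+1
Σ_t [0,0]: t=0:+1/28800 = 1/28800
(3j)²=7/286 [(1 5 6; 1 0 -1)], sign=-1
⇒ 4πI² = 63/143
I = (-1)√(63/143/(4π)) = -0.18723944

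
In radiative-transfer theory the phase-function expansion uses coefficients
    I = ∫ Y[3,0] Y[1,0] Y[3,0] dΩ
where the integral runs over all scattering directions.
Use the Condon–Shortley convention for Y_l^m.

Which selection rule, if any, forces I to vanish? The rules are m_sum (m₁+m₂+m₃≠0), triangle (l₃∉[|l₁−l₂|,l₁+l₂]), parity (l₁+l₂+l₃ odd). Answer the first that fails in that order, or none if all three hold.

parity

Σmᵢ = 0  ✓
l₃∈[|l₁−l₂|,l₁+l₂]=[2,4], have l₃=3  ✓
Σlᵢ = 7 ⇒ odd  ✗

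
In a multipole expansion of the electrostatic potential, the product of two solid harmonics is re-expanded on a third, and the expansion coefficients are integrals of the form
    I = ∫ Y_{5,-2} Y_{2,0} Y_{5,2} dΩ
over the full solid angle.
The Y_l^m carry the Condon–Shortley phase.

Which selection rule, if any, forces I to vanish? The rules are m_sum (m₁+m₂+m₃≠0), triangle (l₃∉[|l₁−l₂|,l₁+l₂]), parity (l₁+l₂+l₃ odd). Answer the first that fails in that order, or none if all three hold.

none

azimuthal sum: -2 + 0 + 2 = 0  ✓
3 ≤ 5 ≤ 7 (triangle on l)  ✓
L = 5 + 2 + 5 = 12 (even)  ✓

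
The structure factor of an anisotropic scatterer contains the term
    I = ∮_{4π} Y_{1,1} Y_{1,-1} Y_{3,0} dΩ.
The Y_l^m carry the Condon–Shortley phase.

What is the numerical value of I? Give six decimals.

0.000000

triangle: need 0≤l₃≤2, have 3; I=0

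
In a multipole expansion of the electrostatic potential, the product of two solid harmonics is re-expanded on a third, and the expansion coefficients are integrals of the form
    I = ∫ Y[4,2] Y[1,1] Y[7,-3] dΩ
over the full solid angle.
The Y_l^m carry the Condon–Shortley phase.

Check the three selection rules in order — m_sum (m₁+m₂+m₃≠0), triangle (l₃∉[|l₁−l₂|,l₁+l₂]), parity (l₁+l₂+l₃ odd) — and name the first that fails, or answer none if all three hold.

triangle

m₁+m₂+m₃ = 2 + 1 − 3 = 0  ✓
triangle: |4−1|=3 ≤ l₃=7 ≤ 4+1=5  ✗
parity: l₁+l₂+l₃ = 12 is even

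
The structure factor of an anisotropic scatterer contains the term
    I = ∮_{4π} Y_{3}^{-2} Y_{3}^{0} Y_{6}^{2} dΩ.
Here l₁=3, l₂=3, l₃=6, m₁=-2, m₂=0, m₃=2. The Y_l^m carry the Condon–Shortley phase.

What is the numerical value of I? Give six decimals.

Checks pass: Σm=0; 12 even; l₃=6∈[0,6].
(2·3+1)(2·3+1)(2·6+1) = 637
Δ: 0! 6! 6! / 13! → 1/12012
sum: t=0:+1/1296 = 1/1296
3j²(3 3 6; 0 0 0) = Δ·Π!·Σ² = 100/3003  (sign +1)
sum: t=0:+1/4320 = 1/4320
3j²(3 3 6; -2 0 2) = Δ·Π!·Σ² = 8/429  (sign +1)
combine: 4πI² = 637·100/3003·8/429 = 5600/14157
take √, sign +1: I = 0.17742036

0.177420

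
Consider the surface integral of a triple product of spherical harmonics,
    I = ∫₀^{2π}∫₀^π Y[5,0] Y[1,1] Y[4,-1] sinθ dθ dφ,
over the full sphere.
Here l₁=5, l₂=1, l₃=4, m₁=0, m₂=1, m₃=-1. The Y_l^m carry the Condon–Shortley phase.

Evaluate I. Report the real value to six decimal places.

0.155288

Rules hold: Σm=0, L=10 even, 4≤4≤6.
N = 11·3·9 = 297
Δ = 2!·8!·0!/11! = 1/495
Racah Σ t=1..1: t=1:−1/576 = -1/576
⇒ 3j(5 1 4; 0 0 0)² = 5/99, sgn -1
Racah Σ t=2..2: t=2:+1/1440 = 1/1440
⇒ 3j(5 1 4; 0 1 -1)² = 2/99, sgn -1
4πI² = N·(3j₀)²·(3jₘ)² = 10/33
I = +1·√(0.30303/4π) = 0.15528807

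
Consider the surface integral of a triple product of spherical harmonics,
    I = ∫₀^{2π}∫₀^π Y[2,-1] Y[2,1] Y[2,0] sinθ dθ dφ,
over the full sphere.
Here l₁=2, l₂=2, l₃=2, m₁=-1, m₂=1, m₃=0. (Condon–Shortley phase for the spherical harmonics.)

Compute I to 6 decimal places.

-0.090112

Checks pass: Σm=0; 6 even; l₃=2∈[0,4].
(2·2+1)(2·2+1)(2·2+1) = 125
Δ: 2! 2! 2! / 7! → 1/630
sum: t=0:+1/8 t=1:−1/1 t=2:+1/8 = -3/4
3j²(2 2 2; 0 0 0) = Δ·Π!·Σ² = 2/35  (sign -1)
sum: t=1:−1/4 t=2:+1/2 = 1/4
3j²(2 2 2; -1 1 0) = Δ·Π!·Σ² = 1/70  (sign +1)
combine: 4πI² = 125·2/35·1/70 = 5/49
take √, sign -1: I = -0.09011188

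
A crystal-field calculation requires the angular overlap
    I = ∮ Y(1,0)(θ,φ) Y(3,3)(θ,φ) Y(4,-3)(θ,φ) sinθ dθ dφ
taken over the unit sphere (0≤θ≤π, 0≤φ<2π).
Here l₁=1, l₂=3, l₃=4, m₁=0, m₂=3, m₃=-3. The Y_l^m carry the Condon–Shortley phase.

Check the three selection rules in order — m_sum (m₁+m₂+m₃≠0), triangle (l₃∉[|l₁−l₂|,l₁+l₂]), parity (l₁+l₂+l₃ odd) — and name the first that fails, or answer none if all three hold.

m₁+m₂+m₃ = 0 + 3 − 3 = 0  ✓
triangle: |1−3|=2 ≤ l₃=4 ≤ 1+3=4  ✓
parity: l₁+l₂+l₃ = 8 is even  ✓

none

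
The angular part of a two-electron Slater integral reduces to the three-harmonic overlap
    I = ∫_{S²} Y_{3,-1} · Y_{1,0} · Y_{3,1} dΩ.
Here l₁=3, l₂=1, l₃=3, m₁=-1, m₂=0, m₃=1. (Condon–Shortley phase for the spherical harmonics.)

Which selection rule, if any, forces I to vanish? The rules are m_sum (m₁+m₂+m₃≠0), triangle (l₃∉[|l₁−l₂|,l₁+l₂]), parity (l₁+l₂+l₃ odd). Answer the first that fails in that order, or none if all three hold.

parity

azimuthal sum: -1 + 0 + 1 = 0  ✓
2 ≤ 3 ≤ 4 (triangle on l)  ✓
L = 3 + 1 + 3 = 7 (odd)  ✗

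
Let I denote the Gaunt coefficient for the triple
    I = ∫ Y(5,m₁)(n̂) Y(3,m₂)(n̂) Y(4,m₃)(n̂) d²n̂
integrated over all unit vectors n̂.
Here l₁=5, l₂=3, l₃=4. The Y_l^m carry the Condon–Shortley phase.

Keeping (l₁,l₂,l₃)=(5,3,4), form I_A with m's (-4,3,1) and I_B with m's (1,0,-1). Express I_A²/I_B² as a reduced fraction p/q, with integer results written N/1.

945/361

Shared (l₁,l₂,l₃)=(5,3,4): N and (l;000)² cancel in I_A²/I_B².
A: Δ = 4!·6!·2!/13! = 1/180180; Racah Σ t=4..4: t=4:+1/5760 = 1/5760; ⇒ 3j(5 3 4; -4 3 1)² = 9/286, sgn -1
B: Δ = 4!·6!·2!/13! = 1/180180; Racah Σ t=1..3: t=1:−1/432 t=2:+1/192 t=3:−1/1440 = 19/8640; ⇒ 3j(5 3 4; 1 0 -1)² = 361/30030, sgn -1
I_A²/I_B² = (9/286)/(361/30030) = 945/361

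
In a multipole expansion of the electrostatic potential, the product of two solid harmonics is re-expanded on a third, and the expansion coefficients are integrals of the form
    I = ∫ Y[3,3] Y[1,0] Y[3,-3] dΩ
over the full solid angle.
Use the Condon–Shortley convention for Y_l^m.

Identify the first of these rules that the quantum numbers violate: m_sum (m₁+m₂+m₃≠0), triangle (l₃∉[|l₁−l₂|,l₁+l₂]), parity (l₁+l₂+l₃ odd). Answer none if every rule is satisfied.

Σmᵢ = 0  ✓
l₃∈[|l₁−l₂|,l₁+l₂]=[2,4], have l₃=3  ✓
Σlᵢ = 7 ⇒ odd  ✗

parity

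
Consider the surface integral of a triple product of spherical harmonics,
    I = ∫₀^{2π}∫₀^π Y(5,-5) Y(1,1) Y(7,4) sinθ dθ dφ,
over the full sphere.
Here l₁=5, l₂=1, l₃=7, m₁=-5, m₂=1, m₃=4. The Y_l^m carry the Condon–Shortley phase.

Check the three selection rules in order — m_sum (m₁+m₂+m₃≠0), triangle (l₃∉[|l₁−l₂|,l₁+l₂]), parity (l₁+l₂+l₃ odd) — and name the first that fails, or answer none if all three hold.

azimuthal sum: -5 + 1 + 4 = 0  ✓
4 ≤ 7 ≤ 6 (triangle on l)  ✗
L = 5 + 1 + 7 = 13 (odd)

triangle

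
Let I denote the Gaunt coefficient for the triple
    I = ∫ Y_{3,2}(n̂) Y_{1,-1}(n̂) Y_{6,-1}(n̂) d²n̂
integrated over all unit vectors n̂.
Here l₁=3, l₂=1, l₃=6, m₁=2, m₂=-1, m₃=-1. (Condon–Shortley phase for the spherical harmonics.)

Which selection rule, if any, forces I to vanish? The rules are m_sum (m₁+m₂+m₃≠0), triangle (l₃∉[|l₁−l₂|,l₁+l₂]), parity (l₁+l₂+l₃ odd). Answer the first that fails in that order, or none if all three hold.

Σmᵢ = 0  ✓
l₃∈[|l₁−l₂|,l₁+l₂]=[2,4], have l₃=6  ✗
Σlᵢ = 10 ⇒ even

triangle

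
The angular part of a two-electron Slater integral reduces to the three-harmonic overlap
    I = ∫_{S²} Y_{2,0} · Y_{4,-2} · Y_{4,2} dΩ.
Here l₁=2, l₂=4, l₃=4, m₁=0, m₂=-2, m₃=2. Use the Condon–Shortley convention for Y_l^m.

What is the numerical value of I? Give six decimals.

0.065536

Rules hold: Σm=0, L=10 even, 2≤4≤6.
N = 5·9·9 = 405
Δ = 2!·2!·6!/11! = 1/13860
Racah Σ t=0..2: t=0:+1/192 t=1:−1/36 t=2:+1/192 = -5/288
⇒ 3j(2 4 4; 0 0 0)² = 20/693, sgn -1
Racah Σ t=0..2: t=0:+1/192 t=1:−1/120 t=2:+1/2880 = -1/360
⇒ 3j(2 4 4; 0 -2 2)² = 16/3465, sgn -1
4πI² = N·(3j₀)²·(3jₘ)² = 320/5929
I = +1·√(0.053972/4π) = 0.06553591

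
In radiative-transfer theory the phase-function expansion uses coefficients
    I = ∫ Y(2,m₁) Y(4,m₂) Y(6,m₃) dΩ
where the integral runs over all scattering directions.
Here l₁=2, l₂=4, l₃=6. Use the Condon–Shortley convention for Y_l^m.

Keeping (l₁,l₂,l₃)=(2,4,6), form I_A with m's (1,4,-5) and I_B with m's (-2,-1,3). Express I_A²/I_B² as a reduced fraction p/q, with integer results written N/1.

55/42

l's match ⇒ only the (l;m) 3-j factors differ between A and B.
A: triangle coeff Δ(2,4,6) = 1/6435; Σ_t [0,0]: t=0:+1/241920 = 1/241920; (3j)²=1/39 [(2 4 6; 1 4 -5)], sign=-1
B: triangle coeff Δ(2,4,6) = 1/6435; Σ_t [0,0]: t=0:+1/17280 = 1/17280; (3j)²=14/715 [(2 4 6; -2 -1 3)], sign=-1
I_A²/I_B² = (1/39)/(14/715) = 55/42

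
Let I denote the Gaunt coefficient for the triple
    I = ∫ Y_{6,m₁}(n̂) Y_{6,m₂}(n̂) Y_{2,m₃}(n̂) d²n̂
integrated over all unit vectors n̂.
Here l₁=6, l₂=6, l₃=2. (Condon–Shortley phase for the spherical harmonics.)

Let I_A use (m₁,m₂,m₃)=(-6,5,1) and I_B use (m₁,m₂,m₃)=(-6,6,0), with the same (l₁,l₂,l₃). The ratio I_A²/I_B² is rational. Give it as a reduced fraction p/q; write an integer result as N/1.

1/2

Same 6,6,2: normalisation and zero-m 3j drop out of the ratio.
A: Δ: 10! 2! 2! / 15! → 1/90090; sum: t=10:+1/7257600 = 1/7257600; 3j²(6 6 2; -6 5 1) = Δ·Π!·Σ² = 11/455  (sign -1)
B: Δ: 10! 2! 2! / 15! → 1/90090; sum: t=10:+1/14515200 = 1/14515200; 3j²(6 6 2; -6 6 0) = Δ·Π!·Σ² = 22/455  (sign +1)
I_A²/I_B² = (11/455)/(22/455) = 1/2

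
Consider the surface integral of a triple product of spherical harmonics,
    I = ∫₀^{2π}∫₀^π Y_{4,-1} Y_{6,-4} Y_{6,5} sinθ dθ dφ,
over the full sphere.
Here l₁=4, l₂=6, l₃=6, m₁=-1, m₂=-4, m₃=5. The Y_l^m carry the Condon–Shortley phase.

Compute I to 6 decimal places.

0.047465

Rules hold: Σm=0, L=16 even, 2≤6≤10.
N = 9·13·13 = 1521
Δ = 4!·4!·8!/17! = 1/15315300
Racah Σ t=0..4: t=0:+1/829440 t=1:−1/25920 t=2:+1/9216 t=3:−1/25920 t=4:+1/829440 = 7/207360
⇒ 3j(4 6 6; 0 0 0)² = 28/2431, sgn +1
Racah Σ t=1..2: t=1:−1/725760 t=2:+1/967680 = -1/2903040
⇒ 3j(4 6 6; -1 -4 5)² = 5/3094, sgn +1
4πI² = N·(3j₀)²·(3jₘ)² = 90/3179
I = +1·√(0.0283108/4π) = 0.04746473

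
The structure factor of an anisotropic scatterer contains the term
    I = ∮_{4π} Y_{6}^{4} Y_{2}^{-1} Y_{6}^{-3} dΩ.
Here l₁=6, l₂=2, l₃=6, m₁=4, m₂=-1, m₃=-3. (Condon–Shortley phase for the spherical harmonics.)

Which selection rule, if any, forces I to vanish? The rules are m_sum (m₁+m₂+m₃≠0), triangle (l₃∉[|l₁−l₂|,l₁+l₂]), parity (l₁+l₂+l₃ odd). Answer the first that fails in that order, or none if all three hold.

Σmᵢ = 0  ✓
l₃∈[|l₁−l₂|,l₁+l₂]=[4,8], have l₃=6  ✓
Σlᵢ = 14 ⇒ even  ✓

none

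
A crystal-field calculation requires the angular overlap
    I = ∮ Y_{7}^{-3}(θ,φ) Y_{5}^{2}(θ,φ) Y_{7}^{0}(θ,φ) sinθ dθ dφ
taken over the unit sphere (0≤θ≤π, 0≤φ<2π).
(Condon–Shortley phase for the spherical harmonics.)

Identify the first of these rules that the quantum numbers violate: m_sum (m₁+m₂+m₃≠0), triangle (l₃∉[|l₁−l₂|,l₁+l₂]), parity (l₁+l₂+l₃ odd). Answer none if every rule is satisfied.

m_sum

Σmᵢ = -1  ✗
l₃∈[|l₁−l₂|,l₁+l₂]=[2,12], have l₃=7
Σlᵢ = 19 ⇒ odd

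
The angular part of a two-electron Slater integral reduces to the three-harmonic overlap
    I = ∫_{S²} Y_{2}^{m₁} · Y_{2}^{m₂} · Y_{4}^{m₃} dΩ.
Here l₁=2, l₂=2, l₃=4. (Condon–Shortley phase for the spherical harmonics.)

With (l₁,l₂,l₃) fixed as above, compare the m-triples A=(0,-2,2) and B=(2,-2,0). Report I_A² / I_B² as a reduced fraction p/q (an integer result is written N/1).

15/1

Shared (l₁,l₂,l₃)=(2,2,4): N and (l;000)² cancel in I_A²/I_B².
A: Δ = 0!·4!·4!/9! = 1/630; Racah Σ t=0..0: t=0:+1/96 = 1/96; ⇒ 3j(2 2 4; 0 -2 2)² = 1/42, sgn +1
B: Δ = 0!·4!·4!/9! = 1/630; Racah Σ t=0..0: t=0:+1/576 = 1/576; ⇒ 3j(2 2 4; 2 -2 0)² = 1/630, sgn +1
I_A²/I_B² = (1/42)/(1/630) = 15/1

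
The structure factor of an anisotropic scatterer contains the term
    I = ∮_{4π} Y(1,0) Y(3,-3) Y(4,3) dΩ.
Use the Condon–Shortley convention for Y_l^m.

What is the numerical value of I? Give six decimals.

-0.162868

Rules hold: Σm=0, L=8 even, 2≤4≤4.
N = 3·7·9 = 189
Δ = 0!·2!·6!/9! = 1/252
Racah Σ t=0..0: t=0:+1/36 = 1/36
⇒ 3j(1 3 4; 0 0 0)² = 4/63, sgn +1
Racah Σ t=0..0: t=0:+1/720 = 1/720
⇒ 3j(1 3 4; 0 -3 3)² = 1/36, sgn -1
4πI² = N·(3j₀)²·(3jₘ)² = 1/3
I = -1·√(0.333333/4π) = -0.16286750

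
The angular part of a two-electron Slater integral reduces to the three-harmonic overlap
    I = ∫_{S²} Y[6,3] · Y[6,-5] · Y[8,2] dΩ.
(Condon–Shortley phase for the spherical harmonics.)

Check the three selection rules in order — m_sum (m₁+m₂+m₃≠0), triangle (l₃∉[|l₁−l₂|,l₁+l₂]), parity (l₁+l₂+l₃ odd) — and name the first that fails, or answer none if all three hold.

none

m₁+m₂+m₃ = 3 − 5 + 2 = 0  ✓
triangle: |6−6|=0 ≤ l₃=8 ≤ 6+6=12  ✓
parity: l₁+l₂+l₃ = 20 is even  ✓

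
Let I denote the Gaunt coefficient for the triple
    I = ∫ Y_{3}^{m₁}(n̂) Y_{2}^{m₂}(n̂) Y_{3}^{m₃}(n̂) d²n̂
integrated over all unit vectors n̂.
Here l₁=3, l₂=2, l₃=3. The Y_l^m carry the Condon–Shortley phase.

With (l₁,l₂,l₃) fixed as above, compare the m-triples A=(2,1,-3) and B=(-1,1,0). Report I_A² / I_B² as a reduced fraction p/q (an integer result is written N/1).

25/2

Same 3,2,3: normalisation and zero-m 3j drop out of the ratio.
A: Δ: 2! 4! 2! / 9! → 1/3780; sum: t=1:−1/48 = -1/48; 3j²(3 2 3; 2 1 -3) = Δ·Π!·Σ² = 5/84  (sign -1)
B: Δ: 2! 4! 2! / 9! → 1/3780; sum: t=1:−1/12 t=2:+1/8 = 1/24; 3j²(3 2 3; -1 1 0) = Δ·Π!·Σ² = 1/210  (sign -1)
I_A²/I_B² = (5/84)/(1/210) = 25/2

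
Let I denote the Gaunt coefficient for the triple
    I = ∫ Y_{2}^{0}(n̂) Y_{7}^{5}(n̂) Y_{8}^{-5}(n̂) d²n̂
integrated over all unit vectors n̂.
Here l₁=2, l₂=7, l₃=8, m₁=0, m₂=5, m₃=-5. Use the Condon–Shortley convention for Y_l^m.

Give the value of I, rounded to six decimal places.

0.000000

Σlᵢ=17 odd — θ-integrand is odd under cosθ→−cosθ; I=0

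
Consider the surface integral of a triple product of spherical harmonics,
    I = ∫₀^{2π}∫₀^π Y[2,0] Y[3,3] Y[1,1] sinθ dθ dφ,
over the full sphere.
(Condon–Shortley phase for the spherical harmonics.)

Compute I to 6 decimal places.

Σmᵢ = 4 ≠ 0, so the φ-integral vanishes; I = 0

0.000000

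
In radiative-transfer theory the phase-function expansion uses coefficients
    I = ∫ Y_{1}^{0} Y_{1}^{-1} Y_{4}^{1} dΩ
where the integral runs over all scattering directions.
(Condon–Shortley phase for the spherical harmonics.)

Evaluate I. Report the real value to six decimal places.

0.000000

|1−1|≤4≤1+1 violated ⇒ I = 0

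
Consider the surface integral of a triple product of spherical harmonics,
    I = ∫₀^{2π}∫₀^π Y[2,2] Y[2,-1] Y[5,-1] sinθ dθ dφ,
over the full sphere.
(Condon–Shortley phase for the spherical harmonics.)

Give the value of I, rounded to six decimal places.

|2−2|≤5≤2+2 violated ⇒ I = 0

0.000000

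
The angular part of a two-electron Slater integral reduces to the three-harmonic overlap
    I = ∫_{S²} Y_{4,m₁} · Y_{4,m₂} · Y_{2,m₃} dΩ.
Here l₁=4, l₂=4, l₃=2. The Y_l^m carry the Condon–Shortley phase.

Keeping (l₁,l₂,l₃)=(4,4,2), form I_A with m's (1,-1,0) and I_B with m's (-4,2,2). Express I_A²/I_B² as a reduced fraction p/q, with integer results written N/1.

289/168

Same 4,4,2: normalisation and zero-m 3j drop out of the ratio.
A: Δ: 6! 2! 2! / 11! → 1/13860; sum: t=1:−1/480 t=2:+1/48 t=3:−1/144 = 17/1440; 3j²(4 4 2; 1 -1 0) = Δ·Π!·Σ² = 289/13860  (sign +1)
B: Δ: 6! 2! 2! / 11! → 1/13860; sum: t=6:+1/2880 = 1/2880; 3j²(4 4 2; -4 2 2) = Δ·Π!·Σ² = 2/165  (sign +1)
I_A²/I_B² = (289/13860)/(2/165) = 289/168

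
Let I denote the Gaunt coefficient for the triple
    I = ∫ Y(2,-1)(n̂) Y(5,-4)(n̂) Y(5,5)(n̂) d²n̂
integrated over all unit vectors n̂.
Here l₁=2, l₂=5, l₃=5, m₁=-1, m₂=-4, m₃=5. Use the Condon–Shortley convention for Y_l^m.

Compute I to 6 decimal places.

m-sum 0 ✓  L=12 even ✓  3≤5≤7 ✓
Π(2lᵢ+1) = 5×11×11 = 605
triangle coeff Δ(2,5,5) = 1/38610
Σ_t [0,2]: t=0:+1/2880 t=1:−1/576 t=2:+1/2880 = -1/960
(3j)²=10/429 [(2 5 5; 0 0 0)], sign=+1
Σ_t [1,1]: t=1:−1/80640 = -1/80640
(3j)²=9/286 [(2 5 5; -1 -4 5)], sign=-1
⇒ 4πI² = 75/169
I = (-1)√(75/169/(4π)) = -0.18792404

-0.187924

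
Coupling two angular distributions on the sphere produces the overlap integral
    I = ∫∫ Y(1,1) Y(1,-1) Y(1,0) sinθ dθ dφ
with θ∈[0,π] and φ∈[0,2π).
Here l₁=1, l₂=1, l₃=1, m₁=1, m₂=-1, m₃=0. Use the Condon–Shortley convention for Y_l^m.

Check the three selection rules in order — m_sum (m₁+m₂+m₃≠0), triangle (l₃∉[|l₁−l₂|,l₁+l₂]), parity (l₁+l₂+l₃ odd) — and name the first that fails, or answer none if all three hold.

parity

azimuthal sum: 1 − 1 + 0 = 0  ✓
0 ≤ 1 ≤ 2 (triangle on l)  ✓
L = 1 + 1 + 1 = 3 (odd)  ✗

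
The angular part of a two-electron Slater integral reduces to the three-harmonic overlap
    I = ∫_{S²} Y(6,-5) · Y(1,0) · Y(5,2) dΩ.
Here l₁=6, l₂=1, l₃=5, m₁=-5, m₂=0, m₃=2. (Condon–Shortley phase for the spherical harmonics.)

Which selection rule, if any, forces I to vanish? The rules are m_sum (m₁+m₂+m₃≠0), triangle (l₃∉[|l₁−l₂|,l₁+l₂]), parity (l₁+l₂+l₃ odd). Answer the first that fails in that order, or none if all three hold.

m_sum

Σmᵢ = -3  ✗
l₃∈[|l₁−l₂|,l₁+l₂]=[5,7], have l₃=5
Σlᵢ = 12 ⇒ even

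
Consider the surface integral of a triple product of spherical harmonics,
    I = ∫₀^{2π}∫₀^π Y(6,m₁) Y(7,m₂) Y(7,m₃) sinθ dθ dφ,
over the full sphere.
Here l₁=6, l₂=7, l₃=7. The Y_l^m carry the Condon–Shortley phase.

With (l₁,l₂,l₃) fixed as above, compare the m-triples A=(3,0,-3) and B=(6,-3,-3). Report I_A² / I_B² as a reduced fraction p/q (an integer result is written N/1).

512/1155

l's match ⇒ only the (l;m) 3-j factors differ between A and B.
A: triangle coeff Δ(6,7,7) = 1/2444321880; Σ_t [0,3]: t=0:+1/130636800 t=1:−1/8294400 t=2:+1/4147200 t=3:−1/14929920 = 1/16329600; (3j)²=1024/138567 [(6 7 7; 3 0 -3)], sign=+1
B: triangle coeff Δ(6,7,7) = 1/2444321880; Σ_t [0,0]: t=0:+1/298598400 = 1/298598400; (3j)²=70/4199 [(6 7 7; 6 -3 -3)], sign=+1
I_A²/I_B² = (1024/138567)/(70/4199) = 512/1155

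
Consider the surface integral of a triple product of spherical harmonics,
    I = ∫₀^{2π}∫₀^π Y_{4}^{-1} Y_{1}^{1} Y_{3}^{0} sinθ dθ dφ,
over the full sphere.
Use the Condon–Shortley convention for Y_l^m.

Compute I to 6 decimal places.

m-sum 0 ✓  L=8 even ✓  3≤3≤5 ✓
Π(2lᵢ+1) = 9×3×7 = 189
triangle coeff Δ(4,1,3) = 1/252
Σ_t [1,1]: t=1:−1/36 = -1/36
(3j)²=4/63 [(4 1 3; 0 0 0)], sign=+1
Σ_t [2,2]: t=2:+1/72 = 1/72
(3j)²=5/126 [(4 1 3; -1 1 0)], sign=-1
⇒ 4πI² = 10/21
I = (-1)√(10/21/(4π)) = -0.19466390

-0.194664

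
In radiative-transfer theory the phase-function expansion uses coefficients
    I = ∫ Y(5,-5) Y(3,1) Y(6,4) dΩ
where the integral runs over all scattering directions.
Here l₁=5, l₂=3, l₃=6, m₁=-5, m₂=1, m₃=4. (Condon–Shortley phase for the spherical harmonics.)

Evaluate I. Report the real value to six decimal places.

m-sum 0 ✓  L=14 even ✓  2≤6≤8 ✓
Π(2lᵢ+1) = 11×7×13 = 1001
triangle coeff Δ(5,3,6) = 1/675675
Σ_t [0,2]: t=0:+1/8640 t=1:−1/2304 t=2:+1/8640 = -7/34560
(3j)²=7/429 [(5 3 6; 0 0 0)], sign=-1
Σ_t [2,2]: t=2:+1/322560 = 1/322560
(3j)²=18/1001 [(5 3 6; -5 1 4)], sign=+1
⇒ 4πI² = 42/143
I = (-1)√(42/143/(4π)) = -0.15288036

-0.152880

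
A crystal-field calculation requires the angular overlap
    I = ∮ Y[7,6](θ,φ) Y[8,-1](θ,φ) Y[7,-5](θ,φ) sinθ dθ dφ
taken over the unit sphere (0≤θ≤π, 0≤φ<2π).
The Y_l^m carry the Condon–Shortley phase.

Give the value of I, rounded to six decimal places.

m-sum 0 ✓  L=22 even ✓  1≤7≤15 ✓
Π(2lᵢ+1) = 15×17×15 = 3825
triangle coeff Δ(7,8,7) = 1/22086194130
Σ_t [1,7]: t=1:−1/18289152000 t=2:+1/248832000 t=3:−1/24883200 t=4:+1/11943936 t=5:−1/24883200 t=6:+1/248832000 t=7:−1/18289152000 = 11/975421440
(3j)²=1750/289731 [(7 8 7; 0 0 0)], sign=-1
Σ_t [0,1]: t=0:+1/24385536000 t=1:−1/5225472000 = -11/73156608000
(3j)²=2904/260015 [(7 8 7; 6 -1 -5)], sign=-1
⇒ 4πI² = 10890000/42204149
I = (+1)√(10890000/42204149/(4π)) = 0.14329513

0.143295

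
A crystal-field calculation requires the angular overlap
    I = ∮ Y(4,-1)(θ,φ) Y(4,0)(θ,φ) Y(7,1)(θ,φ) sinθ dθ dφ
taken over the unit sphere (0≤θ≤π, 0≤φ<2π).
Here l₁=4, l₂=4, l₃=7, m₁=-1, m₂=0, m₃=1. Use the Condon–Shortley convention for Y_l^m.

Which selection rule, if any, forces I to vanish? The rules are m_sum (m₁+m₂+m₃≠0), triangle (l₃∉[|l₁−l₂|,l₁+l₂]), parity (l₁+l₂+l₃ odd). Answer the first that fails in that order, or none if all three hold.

parity

m₁+m₂+m₃ = -1 + 0 + 1 = 0  ✓
triangle: |4−4|=0 ≤ l₃=7 ≤ 4+4=8  ✓
parity: l₁+l₂+l₃ = 15 is odd  ✗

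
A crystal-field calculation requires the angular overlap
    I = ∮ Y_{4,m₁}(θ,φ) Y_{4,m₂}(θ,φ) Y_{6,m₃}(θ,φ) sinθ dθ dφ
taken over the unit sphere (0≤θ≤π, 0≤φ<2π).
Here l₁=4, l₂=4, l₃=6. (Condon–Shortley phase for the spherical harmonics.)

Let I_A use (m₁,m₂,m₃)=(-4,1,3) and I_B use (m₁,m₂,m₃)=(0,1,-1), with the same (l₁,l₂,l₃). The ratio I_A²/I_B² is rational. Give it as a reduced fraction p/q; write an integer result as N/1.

16/7

Same 4,4,6: normalisation and zero-m 3j drop out of the ratio.
A: Δ: 2! 6! 6! / 15! → 1/1261260; sum: t=2:+1/51840 = 1/51840; 3j²(4 4 6; -4 1 3) = Δ·Π!·Σ² = 8/429  (sign -1)
B: Δ: 2! 6! 6! / 15! → 1/1261260; sum: t=0:+1/11520 t=1:−1/1728 t=2:+1/3456 = -7/34560; 3j²(4 4 6; 0 1 -1) = Δ·Π!·Σ² = 7/858  (sign +1)
I_A²/I_B² = (8/429)/(7/858) = 16/7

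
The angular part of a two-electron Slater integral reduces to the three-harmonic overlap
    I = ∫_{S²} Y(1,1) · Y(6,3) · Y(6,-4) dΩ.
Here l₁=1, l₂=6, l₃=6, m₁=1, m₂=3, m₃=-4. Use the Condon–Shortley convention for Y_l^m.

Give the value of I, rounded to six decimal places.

0.000000

l₁+l₂+l₃=13 is odd: 3j(l;000)=0 ⇒ I=0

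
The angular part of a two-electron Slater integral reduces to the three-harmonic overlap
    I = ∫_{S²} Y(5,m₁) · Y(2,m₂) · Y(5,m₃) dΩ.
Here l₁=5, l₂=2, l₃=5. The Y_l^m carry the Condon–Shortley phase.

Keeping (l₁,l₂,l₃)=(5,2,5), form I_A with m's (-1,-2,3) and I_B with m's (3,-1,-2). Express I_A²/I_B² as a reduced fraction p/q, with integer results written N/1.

28/25

Same 5,2,5: normalisation and zero-m 3j drop out of the ratio.
A: Δ: 2! 8! 2! / 13! → 1/38610; sum: t=0:+1/5760 = 1/5760; 3j²(5 2 5; -1 -2 3) = Δ·Π!·Σ² = 56/2145  (sign +1)
B: Δ: 2! 8! 2! / 13! → 1/38610; sum: t=0:+1/2880 t=1:−1/10080 = 1/4032; 3j²(5 2 5; 3 -1 -2) = Δ·Π!·Σ² = 10/429  (sign -1)
I_A²/I_B² = (56/2145)/(10/429) = 28/25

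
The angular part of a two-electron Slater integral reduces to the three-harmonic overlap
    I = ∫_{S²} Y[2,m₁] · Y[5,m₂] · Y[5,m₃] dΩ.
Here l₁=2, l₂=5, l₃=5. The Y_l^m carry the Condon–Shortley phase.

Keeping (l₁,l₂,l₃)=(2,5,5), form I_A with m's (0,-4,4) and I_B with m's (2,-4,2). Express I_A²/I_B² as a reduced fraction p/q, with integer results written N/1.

1/2

Shared (l₁,l₂,l₃)=(2,5,5): N and (l;000)² cancel in I_A²/I_B².
A: Δ = 2!·2!·8!/13! = 1/38610; Racah Σ t=0..1: t=0:+1/20160 t=1:−1/40320 = 1/40320; ⇒ 3j(2 5 5; 0 -4 4)² = 6/715, sgn -1
B: Δ = 2!·2!·8!/13! = 1/38610; Racah Σ t=0..0: t=0:+1/20160 = 1/20160; ⇒ 3j(2 5 5; 2 -4 2)² = 12/715, sgn -1
I_A²/I_B² = (6/715)/(12/715) = 1/2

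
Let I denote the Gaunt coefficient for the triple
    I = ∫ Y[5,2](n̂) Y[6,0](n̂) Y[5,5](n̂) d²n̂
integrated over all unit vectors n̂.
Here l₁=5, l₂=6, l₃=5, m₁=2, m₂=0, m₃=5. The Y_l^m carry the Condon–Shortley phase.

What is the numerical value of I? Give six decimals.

m-sum = 2 + 0 + 5 = 7 ≠ 0 ⇒ I = 0

0.000000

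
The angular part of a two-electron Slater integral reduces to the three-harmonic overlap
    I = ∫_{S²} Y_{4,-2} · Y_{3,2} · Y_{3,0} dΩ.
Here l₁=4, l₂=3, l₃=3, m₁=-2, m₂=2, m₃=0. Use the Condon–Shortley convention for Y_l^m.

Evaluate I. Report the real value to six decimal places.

-0.044418

m-sum 0 ✓  L=10 even ✓  1≤3≤7 ✓
Π(2lᵢ+1) = 9×7×7 = 441
triangle coeff Δ(4,3,3) = 1/34650
Σ_t [1,3]: t=1:−1/72 t=2:+1/16 t=3:−1/72 = 5/144
(3j)²=2/77 [(4 3 3; 0 0 0)], sign=-1
Σ_t [3,4]: t=3:−1/72 t=4:+1/96 = -1/288
(3j)²=1/462 [(4 3 3; -2 2 0)], sign=+1
⇒ 4πI² = 3/121
I = (-1)√(3/121/(4π)) = -0.04441841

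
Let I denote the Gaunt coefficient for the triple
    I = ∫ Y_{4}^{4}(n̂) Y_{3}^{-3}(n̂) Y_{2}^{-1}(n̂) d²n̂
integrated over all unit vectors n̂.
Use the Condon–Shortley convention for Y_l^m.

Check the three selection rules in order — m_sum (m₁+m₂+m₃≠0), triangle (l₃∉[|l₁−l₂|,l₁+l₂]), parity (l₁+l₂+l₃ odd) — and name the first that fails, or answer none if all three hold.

parity

Σmᵢ = 0  ✓
l₃∈[|l₁−l₂|,l₁+l₂]=[1,7], have l₃=2  ✓
Σlᵢ = 9 ⇒ odd  ✗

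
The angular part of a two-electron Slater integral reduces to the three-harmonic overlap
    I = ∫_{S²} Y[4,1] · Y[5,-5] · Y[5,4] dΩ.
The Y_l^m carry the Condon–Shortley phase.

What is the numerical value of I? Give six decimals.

0.184127

m-sum 0 ✓  L=14 even ✓  1≤5≤9 ✓
Π(2lᵢ+1) = 9×11×11 = 1089
triangle coeff Δ(4,5,5) = 1/3153150
Σ_t [0,4]: t=0:+1/69120 t=1:−1/1728 t=2:+1/576 t=3:−1/1728 t=4:+1/69120 = 7/11520
(3j)²=2/143 [(4 5 5; 0 0 0)], sign=-1
Σ_t [0,0]: t=0:+1/103680 = 1/103680
(3j)²=4/143 [(4 5 5; 1 -5 4)], sign=-1
⇒ 4πI² = 72/169
I = (+1)√(72/169/(4π)) = 0.18412721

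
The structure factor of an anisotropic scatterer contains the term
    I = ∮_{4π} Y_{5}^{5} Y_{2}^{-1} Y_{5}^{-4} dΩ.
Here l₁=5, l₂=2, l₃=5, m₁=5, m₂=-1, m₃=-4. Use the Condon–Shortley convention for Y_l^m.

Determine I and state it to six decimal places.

-0.187924

Checks pass: Σm=0; 12 even; l₃=5∈[3,7].
(2·5+1)(2·2+1)(2·5+1) = 605
Δ: 2! 8! 2! / 13! → 1/38610
sum: t=0:+1/2880 t=1:−1/576 t=2:+1/2880 = -1/960
3j²(5 2 5; 0 0 0) = Δ·Π!·Σ² = 10/429  (sign +1)
sum: t=0:+1/80640 = 1/80640
3j²(5 2 5; 5 -1 -4) = Δ·Π!·Σ² = 9/286  (sign -1)
combine: 4πI² = 605·10/429·9/286 = 75/169
take √, sign -1: I = -0.18792404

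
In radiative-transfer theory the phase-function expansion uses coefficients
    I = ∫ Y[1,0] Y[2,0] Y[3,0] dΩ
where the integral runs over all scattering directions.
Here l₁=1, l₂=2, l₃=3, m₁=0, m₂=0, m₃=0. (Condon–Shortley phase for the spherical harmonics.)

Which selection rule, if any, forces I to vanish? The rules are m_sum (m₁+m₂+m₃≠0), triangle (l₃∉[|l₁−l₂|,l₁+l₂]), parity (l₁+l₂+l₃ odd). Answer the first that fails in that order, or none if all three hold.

none

azimuthal sum: 0 + 0 + 0 = 0  ✓
1 ≤ 3 ≤ 3 (triangle on l)  ✓
L = 1 + 2 + 3 = 6 (even)  ✓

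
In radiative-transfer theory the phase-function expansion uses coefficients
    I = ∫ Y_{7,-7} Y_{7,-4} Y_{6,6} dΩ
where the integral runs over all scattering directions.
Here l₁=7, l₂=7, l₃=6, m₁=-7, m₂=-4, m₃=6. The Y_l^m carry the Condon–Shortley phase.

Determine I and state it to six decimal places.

Σmᵢ = -5 ≠ 0, so the φ-integral vanishes; I = 0

0.000000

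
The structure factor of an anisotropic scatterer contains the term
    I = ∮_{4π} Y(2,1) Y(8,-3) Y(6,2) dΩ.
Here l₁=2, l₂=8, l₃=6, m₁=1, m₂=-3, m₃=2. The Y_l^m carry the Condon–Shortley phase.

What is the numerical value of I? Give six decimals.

-0.243748

m-sum 0 ✓  L=16 even ✓  6≤6≤10 ✓
Π(2lᵢ+1) = 5×17×13 = 1105
triangle coeff Δ(2,8,6) = 1/30940
Σ_t [2,2]: t=2:+1/2073600 = 1/2073600
(3j)²=28/1105 [(2 8 6; 0 0 0)], sign=+1
Σ_t [1,1]: t=1:−1/5806080 = -1/5806080
(3j)²=165/6188 [(2 8 6; 1 -3 2)], sign=-1
⇒ 4πI² = 165/221
I = (-1)√(165/221/(4π)) = -0.24374791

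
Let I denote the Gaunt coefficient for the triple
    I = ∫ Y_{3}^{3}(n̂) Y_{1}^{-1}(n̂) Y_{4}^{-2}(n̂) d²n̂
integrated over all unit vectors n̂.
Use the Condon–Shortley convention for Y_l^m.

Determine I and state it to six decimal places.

Rules hold: Σm=0, L=8 even, 2≤4≤4.
N = 7·3·9 = 189
Δ = 0!·6!·2!/9! = 1/252
Racah Σ t=0..0: t=0:+1/36 = 1/36
⇒ 3j(3 1 4; 0 0 0)² = 4/63, sgn +1
Racah Σ t=0..0: t=0:+1/1440 = 1/1440
⇒ 3j(3 1 4; 3 -1 -2)² = 1/252, sgn +1
4πI² = N·(3j₀)²·(3jₘ)² = 1/21
I = +1·√(0.047619/4π) = 0.06155813

0.061558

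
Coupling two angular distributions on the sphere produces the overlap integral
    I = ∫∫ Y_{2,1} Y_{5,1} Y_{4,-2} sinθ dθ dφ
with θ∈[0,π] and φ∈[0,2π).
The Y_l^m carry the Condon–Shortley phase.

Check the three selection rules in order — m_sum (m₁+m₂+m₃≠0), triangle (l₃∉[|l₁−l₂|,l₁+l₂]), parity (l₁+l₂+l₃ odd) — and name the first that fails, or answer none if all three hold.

azimuthal sum: 1 + 1 − 2 = 0  ✓
3 ≤ 4 ≤ 7 (triangle on l)  ✓
L = 2 + 5 + 4 = 11 (odd)  ✗

parity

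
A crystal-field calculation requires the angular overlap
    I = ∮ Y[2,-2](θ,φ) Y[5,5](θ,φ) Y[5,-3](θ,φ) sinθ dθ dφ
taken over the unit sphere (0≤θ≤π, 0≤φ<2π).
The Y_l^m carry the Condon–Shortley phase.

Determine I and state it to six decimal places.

Rules hold: Σm=0, L=12 even, 3≤5≤7.
N = 5·11·11 = 605
Δ = 2!·2!·8!/13! = 1/38610
Racah Σ t=0..2: t=0:+1/2880 t=1:−1/576 t=2:+1/2880 = -1/960
⇒ 3j(2 5 5; 0 0 0)² = 10/429, sgn +1
Racah Σ t=2..2: t=2:+1/161280 = 1/161280
⇒ 3j(2 5 5; -2 5 -3)² = 1/143, sgn +1
4πI² = N·(3j₀)²·(3jₘ)² = 50/507
I = +1·√(0.0986193/4π) = 0.08858824

0.088588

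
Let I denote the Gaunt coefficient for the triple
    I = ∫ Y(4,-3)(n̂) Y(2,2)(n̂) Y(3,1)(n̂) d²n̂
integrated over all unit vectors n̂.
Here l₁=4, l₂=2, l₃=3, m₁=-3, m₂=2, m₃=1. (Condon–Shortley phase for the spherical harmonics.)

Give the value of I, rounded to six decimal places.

Σlᵢ=9 odd — θ-integrand is odd under cosθ→−cosθ; I=0

0.000000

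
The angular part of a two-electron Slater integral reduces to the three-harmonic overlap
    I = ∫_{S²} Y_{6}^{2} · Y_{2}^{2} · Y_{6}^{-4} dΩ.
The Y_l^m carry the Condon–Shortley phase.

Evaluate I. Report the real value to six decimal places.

Checks pass: Σm=0; 14 even; l₃=6∈[4,8].
(2·6+1)(2·2+1)(2·6+1) = 845
Δ: 2! 10! 2! / 15! → 1/90090
sum: t=0:+1/69120 t=1:−1/14400 t=2:+1/69120 = -7/172800
3j²(6 2 6; 0 0 0) = Δ·Π!·Σ² = 14/715  (sign -1)
sum: t=2:+1/322560 = 1/322560
3j²(6 2 6; 2 2 -4) = Δ·Π!·Σ² = 18/1001  (sign +1)
combine: 4πI² = 845·14/715·18/1001 = 36/121
take √, sign -1: I = -0.15386989

-0.153870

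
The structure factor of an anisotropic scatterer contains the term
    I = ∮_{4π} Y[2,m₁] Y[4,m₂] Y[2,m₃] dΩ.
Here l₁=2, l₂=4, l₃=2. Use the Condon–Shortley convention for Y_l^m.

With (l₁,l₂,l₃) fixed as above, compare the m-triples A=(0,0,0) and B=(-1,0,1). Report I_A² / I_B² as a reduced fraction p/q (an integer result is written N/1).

9/4

Shared (l₁,l₂,l₃)=(2,4,2): N and (l;000)² cancel in I_A²/I_B².
A: Δ = 4!·0!·4!/9! = 1/630; Racah Σ t=2..2: t=2:+1/16 = 1/16; ⇒ 3j(2 4 2; 0 0 0)² = 2/35, sgn +1
B: Δ = 4!·0!·4!/9! = 1/630; Racah Σ t=3..3: t=3:−1/36 = -1/36; ⇒ 3j(2 4 2; -1 0 1)² = 8/315, sgn +1
I_A²/I_B² = (2/35)/(8/315) = 9/4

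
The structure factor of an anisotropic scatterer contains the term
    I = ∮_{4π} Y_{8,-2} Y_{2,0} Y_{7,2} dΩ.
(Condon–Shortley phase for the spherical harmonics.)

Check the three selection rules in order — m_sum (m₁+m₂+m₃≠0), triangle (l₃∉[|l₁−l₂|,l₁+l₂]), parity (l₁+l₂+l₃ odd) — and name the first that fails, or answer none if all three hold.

Σmᵢ = 0  ✓
l₃∈[|l₁−l₂|,l₁+l₂]=[6,10], have l₃=7  ✓
Σlᵢ = 17 ⇒ odd  ✗

parity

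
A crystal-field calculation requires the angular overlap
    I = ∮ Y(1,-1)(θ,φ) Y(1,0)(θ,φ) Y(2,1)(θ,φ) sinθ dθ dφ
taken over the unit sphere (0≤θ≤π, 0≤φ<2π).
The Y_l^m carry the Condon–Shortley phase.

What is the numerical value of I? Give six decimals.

m-sum 0 ✓  L=4 even ✓  0≤2≤2 ✓
Π(2lᵢ+1) = 3×3×5 = 45
triangle coeff Δ(1,1,2) = 1/30
Σ_t [0,0]: t=0:+1/1 = 1/1
(3j)²=2/15 [(1 1 2; 0 0 0)], sign=+1
Σ_t [0,0]: t=0:+1/2 = 1/2
(3j)²=1/10 [(1 1 2; -1 0 1)], sign=-1
⇒ 4πI² = 3/5
I = (-1)√(3/5/(4π)) = -0.21850969

-0.218510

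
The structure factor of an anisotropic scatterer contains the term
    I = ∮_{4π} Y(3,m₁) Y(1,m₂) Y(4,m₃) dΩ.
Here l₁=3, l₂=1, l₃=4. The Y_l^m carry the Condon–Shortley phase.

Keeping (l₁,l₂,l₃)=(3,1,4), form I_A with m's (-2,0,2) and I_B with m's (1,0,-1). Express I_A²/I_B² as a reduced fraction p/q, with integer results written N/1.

Same 3,1,4: normalisation and zero-m 3j drop out of the ratio.
A: Δ: 0! 6! 2! / 9! → 1/252; sum: t=0:+1/120 = 1/120; 3j²(3 1 4; -2 0 2) = Δ·Π!·Σ² = 1/21  (sign +1)
B: Δ: 0! 6! 2! / 9! → 1/252; sum: t=0:+1/48 = 1/48; 3j²(3 1 4; 1 0 -1) = Δ·Π!·Σ² = 5/84  (sign -1)
I_A²/I_B² = (1/21)/(5/84) = 4/5

4/5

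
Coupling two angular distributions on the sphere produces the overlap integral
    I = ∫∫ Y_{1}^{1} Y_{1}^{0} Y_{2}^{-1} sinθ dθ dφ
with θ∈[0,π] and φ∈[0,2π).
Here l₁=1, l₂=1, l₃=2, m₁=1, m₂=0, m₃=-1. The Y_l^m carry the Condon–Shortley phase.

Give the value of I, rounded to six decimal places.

Checks pass: Σm=0; 4 even; l₃=2∈[0,2].
(2·1+1)(2·1+1)(2·2+1) = 45
Δ: 0! 2! 2! / 5! → 1/30
sum: t=0:+1/1 = 1/1
3j²(1 1 2; 0 0 0) = Δ·Π!·Σ² = 2/15  (sign +1)
sum: t=0:+1/2 = 1/2
3j²(1 1 2; 1 0 -1) = Δ·Π!·Σ² = 1/10  (sign -1)
combine: 4πI² = 45·2/15·1/10 = 3/5
take √, sign -1: I = -0.21850969

-0.218510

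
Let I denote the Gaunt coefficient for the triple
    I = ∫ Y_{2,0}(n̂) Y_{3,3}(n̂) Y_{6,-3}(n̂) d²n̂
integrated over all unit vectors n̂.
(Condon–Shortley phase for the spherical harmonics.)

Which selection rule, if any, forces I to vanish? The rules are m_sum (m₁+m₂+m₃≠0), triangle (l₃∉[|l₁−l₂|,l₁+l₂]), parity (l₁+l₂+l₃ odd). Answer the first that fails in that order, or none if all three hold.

azimuthal sum: 0 + 3 − 3 = 0  ✓
1 ≤ 6 ≤ 5 (triangle on l)  ✗
L = 2 + 3 + 6 = 11 (odd)

triangle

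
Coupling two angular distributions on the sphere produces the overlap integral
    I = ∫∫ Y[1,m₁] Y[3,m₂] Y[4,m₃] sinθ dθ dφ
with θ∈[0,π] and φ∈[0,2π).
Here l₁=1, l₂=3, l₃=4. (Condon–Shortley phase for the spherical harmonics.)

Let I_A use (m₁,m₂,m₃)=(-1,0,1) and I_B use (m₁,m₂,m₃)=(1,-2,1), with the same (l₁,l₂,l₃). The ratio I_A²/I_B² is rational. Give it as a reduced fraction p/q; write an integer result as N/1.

l's match ⇒ only the (l;m) 3-j factors differ between A and B.
A: triangle coeff Δ(1,3,4) = 1/252; Σ_t [0,0]: t=0:+1/72 = 1/72; (3j)²=5/126 [(1 3 4; -1 0 1)], sign=-1
B: triangle coeff Δ(1,3,4) = 1/252; Σ_t [0,0]: t=0:+1/240 = 1/240; (3j)²=1/84 [(1 3 4; 1 -2 1)], sign=-1
I_A²/I_B² = (5/126)/(1/84) = 10/3

10/3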